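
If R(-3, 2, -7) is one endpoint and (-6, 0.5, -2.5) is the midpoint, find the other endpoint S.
S = (2×(-6) - (-3), 2×0.5 - 2, 2×(-2.5) - (-7)) = (-9, -1, 2)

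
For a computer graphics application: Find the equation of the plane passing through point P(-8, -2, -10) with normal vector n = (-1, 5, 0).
d = n·P = (-1)(-8) + (5)(-2) + (0)(-10) = -2
Plane: -x + 5y = -2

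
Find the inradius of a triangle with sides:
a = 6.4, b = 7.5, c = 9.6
s = (a+b+c)/2 = (6.4+7.5+9.6)/2 = 11.75
Area = √(s(s-a)(s-b)(s-c)) = √(11.75·5.35·4.25·2.15) = 23.9668
r = Area/s = 23.9668/11.75 = 2.04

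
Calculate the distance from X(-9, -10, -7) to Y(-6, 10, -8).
d = √[(3)² + (20)² + (-1)²] = √410 = 20.25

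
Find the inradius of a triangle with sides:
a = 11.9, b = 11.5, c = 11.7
s = (a+b+c)/2 = (11.9+11.5+11.7)/2 = 17.55
Area = √(s(s-a)(s-b)(s-c)) = √(17.55·5.65·6.05·5.85) = 59.2405
r = Area/s = 59.2405/17.55 = 3.376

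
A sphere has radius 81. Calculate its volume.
Volume = (4/3) * pi * r³
Volume = (4/3) * pi * 81³
Volume = (4/3) * pi * 531441
Volume = 2226094.86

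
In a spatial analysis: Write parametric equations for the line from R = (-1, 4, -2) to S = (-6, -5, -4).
Direction vector d = S - R = (-5, -9, -2)
x = -1 - 5t, y = 4 - 9t, z = -2 - 2t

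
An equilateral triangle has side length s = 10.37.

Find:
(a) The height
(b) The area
(a) Height h = s·√3/2 = 10.37·√3/2 = 8.981
(b) Area = (√3/4)·s² = (√3/4)·10.37² = (√3/4)·107.537 = 46.56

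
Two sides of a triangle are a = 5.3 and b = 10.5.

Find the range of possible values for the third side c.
By the triangle inequality: |a - b| < c < a + b
|5.3 - 10.5| < c < 5.3 + 10.5
5.2 < c < 15.8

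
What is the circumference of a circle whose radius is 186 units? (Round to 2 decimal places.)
Circumference = 2 * pi * r
Circumference = 2 * pi * 186
Circumference = 1168.67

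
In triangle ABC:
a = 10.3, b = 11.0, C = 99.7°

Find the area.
Using A = ½ab·sin(C):
A = ½·10.3·11.0·sin(99.7°) = ½·113.3·0.985703 = 55.84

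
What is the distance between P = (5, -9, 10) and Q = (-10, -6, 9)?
d = √[(-15)² + (3)² + (-1)²] = √235 = 15.33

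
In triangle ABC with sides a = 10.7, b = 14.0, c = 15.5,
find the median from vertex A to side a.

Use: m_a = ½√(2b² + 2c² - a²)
m_a = ½√(2·14.0² + 2·15.5² - 10.7²)
m_a = ½√(392 + 480.5 - 114.49) = ½√758.01 = 13.77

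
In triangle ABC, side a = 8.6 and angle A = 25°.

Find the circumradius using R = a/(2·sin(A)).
R = a/(2·sin(A)) = 8.6/(2·sin(25°))
R = 8.6/(2·0.422618) = 8.6/0.845237 = 10.17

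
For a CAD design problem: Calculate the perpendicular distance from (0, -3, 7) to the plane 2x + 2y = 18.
d = |2(0) + 2(-3) + 0(7) - (18)| / √(2² + 2² + 0²) = 24/√8 = 8.485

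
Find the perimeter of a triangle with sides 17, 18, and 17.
Perimeter = sum of all sides
Perimeter = 17 + 18 + 17
Perimeter = 52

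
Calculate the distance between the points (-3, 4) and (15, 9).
Using the distance formula: d = sqrt((x₂-x₁)² + (y₂-y₁)²)
dx = 15 - (-3) = 18
dy = 9 - 4 = 5
d = sqrt(18² + 5²) = sqrt(324 + 25) = sqrt(349) = 18.68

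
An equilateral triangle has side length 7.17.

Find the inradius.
For an equilateral triangle, r = s/(2√3) where s is the side.
r = 7.17/(2√3) = 7.17/3.464102 = 2.07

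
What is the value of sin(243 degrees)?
sin(243 degrees) = -0.891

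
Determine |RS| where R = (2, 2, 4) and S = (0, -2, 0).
d = √[(-2)² + (-4)² + (-4)²] = √36 = 6.0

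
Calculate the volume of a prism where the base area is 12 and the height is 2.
Volume = base area * height
Volume = 12 * 2
Volume = 24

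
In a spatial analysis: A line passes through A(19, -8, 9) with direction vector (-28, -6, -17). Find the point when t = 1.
P(1) = (19 + (-28)(1), -8 + (-6)(1), 9 + (-17)(1)) = (-9, -14, -8)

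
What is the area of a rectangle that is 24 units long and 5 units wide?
Area = length * width
Area = 24 * 5
Area = 120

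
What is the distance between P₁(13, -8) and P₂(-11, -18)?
Using the distance formula: d = sqrt((x₂-x₁)² + (y₂-y₁)²)
dx = (-11) - 13 = -24
dy = (-18) - (-8) = -10
d = sqrt((-24)² + (-10)²) = sqrt(576 + 100) = sqrt(676) = 26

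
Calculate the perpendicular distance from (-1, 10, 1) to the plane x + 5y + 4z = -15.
d = |1(-1) + 5(10) + 4(1) - (-15)| / √(1² + 5² + 4²) = 68/√42 = 10.49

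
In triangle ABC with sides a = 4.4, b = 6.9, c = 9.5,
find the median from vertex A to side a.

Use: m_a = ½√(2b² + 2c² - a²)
m_a = ½√(2·6.9² + 2·9.5² - 4.4²)
m_a = ½√(95.22 + 180.5 - 19.36) = ½√256.36 = 8.006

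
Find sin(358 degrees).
sin(358 degrees) = -0.0349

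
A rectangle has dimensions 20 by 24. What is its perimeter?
Perimeter = 2 * (length + width)
Perimeter = 2 * (20 + 24)
Perimeter = 2 * 44
Perimeter = 88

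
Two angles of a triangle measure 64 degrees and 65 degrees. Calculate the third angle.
Sum of angles in a triangle = 180 degrees
Third angle = 180 - 64 - 65
Third angle = 51 degrees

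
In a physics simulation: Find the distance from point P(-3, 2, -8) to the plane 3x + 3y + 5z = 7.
d = |3(-3) + 3(2) + 5(-8) - (7)| / √(3² + 3² + 5²) = 50/√43 = 7.625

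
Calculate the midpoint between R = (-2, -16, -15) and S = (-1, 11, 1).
Midpoint = ((-2-1)/2, (-16+11)/2, (-15+1)/2) = (-1.5, -2.5, -7)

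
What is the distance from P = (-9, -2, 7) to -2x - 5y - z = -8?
d = |(-2)(-9) + (-5)(-2) + (-1)(7) - (-8)| / √((-2)² + (-5)² + (-1)²) = 29/√30 = 5.295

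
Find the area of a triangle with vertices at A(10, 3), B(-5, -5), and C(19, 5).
Using the coordinate formula: Area = (1/2)|x₁(y₂-y₃) + x₂(y₃-y₁) + x₃(y₁-y₂)|
Area = (1/2)|10((-5)-5) + (-5)(5-3) + 19(3-(-5))|
Area = (1/2)|10*(-10) + (-5)*2 + 19*8|
Area = (1/2)|(-100) + (-10) + 152|
Area = (1/2)*42 = 21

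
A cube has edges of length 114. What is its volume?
Volume = s³
Volume = 114³
Volume = 1481544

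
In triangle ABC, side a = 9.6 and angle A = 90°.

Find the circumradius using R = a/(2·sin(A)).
R = a/(2·sin(A)) = 9.6/(2·sin(90°))
R = 9.6/(2·1.000000) = 9.6/2.000000 = 4.8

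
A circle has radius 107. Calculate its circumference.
Circumference = 2 * pi * r
Circumference = 2 * pi * 107
Circumference = 672.30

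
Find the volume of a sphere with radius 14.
Volume = (4/3) * pi * r³
Volume = (4/3) * pi * 14³
Volume = (4/3) * pi * 2744
Volume = 11494.04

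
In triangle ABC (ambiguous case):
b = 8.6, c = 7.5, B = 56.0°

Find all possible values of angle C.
sin(C)/c = sin(B)/b  →  sin(C) = c·sin(B)/b = 7.5·sin(56.0°)/8.6 = 0.722998
C₁ = arcsin(0.722998) = 46.3°,  C₂ = 180° - C₁ = 133.7°
Check C₂: A = 180° - 56.0° - 133.7° = -9.7° ≤ 0, rejected
C = 46.3° (one solution)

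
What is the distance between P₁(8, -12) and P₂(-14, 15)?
Using the distance formula: d = sqrt((x₂-x₁)² + (y₂-y₁)²)
dx = (-14) - 8 = -22
dy = 15 - (-12) = 27
d = sqrt((-22)² + 27²) = sqrt(484 + 729) = sqrt(1213) = 34.83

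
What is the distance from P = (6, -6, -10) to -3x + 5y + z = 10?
d = |(-3)(6) + 5(-6) + 1(-10) - (10)| / √((-3)² + 5² + 1²) = 68/√35 = 11.49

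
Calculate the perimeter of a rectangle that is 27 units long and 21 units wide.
Perimeter = 2 * (length + width)
Perimeter = 2 * (27 + 21)
Perimeter = 2 * 48
Perimeter = 96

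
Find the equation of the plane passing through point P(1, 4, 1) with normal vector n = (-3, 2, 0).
d = n·P = (-3)(1) + (2)(4) + (0)(1) = 5
Plane: -3x + 2y = 5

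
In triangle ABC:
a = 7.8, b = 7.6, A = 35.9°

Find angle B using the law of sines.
sin(B)/b = sin(A)/a
sin(B) = b·sin(A)/a = 7.6·sin(35.9°)/7.8 = 0.571337
B = arcsin(0.571337) = 34.84°  (b ≤ a, so B ≤ A and the acute solution is unique)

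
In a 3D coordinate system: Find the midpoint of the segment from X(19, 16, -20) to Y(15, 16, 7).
Midpoint = ((19+15)/2, (16+16)/2, (-20+7)/2) = (17, 16, -6.5)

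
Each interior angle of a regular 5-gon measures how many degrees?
Interior angle of a regular n-gon = (n-2)*180/n
Interior angle = (5-2)*180/5
Interior angle = 3*180/5
Interior angle = 540/5
Interior angle = 108 degrees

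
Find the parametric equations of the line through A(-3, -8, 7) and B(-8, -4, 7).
Direction vector d = B - A = (-5, 4, 0)
x = -3 - 5t, y = -8 + 4t, z = 7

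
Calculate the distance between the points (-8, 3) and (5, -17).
Using the distance formula: d = sqrt((x₂-x₁)² + (y₂-y₁)²)
dx = 5 - (-8) = 13
dy = (-17) - 3 = -20
d = sqrt(13² + (-20)²) = sqrt(169 + 400) = sqrt(569) = 23.85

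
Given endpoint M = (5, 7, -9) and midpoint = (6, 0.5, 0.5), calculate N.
N = (2×6 - 5, 2×0.5 - 7, 2×0.5 - (-9)) = (7, -6, 10)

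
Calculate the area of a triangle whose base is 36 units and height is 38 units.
Area = (1/2) * base * height
Area = (1/2) * 36 * 38
Area = 684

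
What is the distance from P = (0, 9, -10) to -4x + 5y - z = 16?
d = |(-4)(0) + 5(9) + (-1)(-10) - (16)| / √((-4)² + 5² + (-1)²) = 39/√42 = 6.018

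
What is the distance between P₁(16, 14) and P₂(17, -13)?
Using the distance formula: d = sqrt((x₂-x₁)² + (y₂-y₁)²)
dx = 17 - 16 = 1
dy = (-13) - 14 = -27
d = sqrt(1² + (-27)²) = sqrt(1 + 729) = sqrt(730) = 27.02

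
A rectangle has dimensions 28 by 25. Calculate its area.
Area = length * width
Area = 28 * 25
Area = 700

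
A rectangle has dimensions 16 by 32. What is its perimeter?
Perimeter = 2 * (length + width)
Perimeter = 2 * (16 + 32)
Perimeter = 2 * 48
Perimeter = 96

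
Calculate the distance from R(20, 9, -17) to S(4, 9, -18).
d = √[(-16)² + (0)² + (-1)²] = √257 = 16.03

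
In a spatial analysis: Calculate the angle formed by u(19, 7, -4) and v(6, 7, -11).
u·v = 207, |u|² = 426, |v|² = 206
cos θ = 207/√87756 ≈ 0.6988
θ ≈ 45.67°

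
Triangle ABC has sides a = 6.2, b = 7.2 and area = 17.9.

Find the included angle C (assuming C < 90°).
Area = ½ab·sin(C)  →  sin(C) = 2·Area/(ab)
sin(C) = 2·17.9/(6.2·7.2) = 0.801971
C = arcsin(0.801971) = 53.32°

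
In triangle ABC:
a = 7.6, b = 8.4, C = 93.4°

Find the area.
Using A = ½ab·sin(C):
A = ½·7.6·8.4·sin(93.4°) = ½·63.84·0.998240 = 31.86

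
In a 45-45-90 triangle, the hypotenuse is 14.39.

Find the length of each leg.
In a 45-45-90 triangle, hypotenuse = leg·√2  →  leg = hypotenuse/√2
leg = 14.39/√2 = 10.18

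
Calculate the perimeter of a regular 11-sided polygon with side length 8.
Perimeter = number of sides * side length
Perimeter = 11 * 8
Perimeter = 88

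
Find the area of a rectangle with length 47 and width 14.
Area = length * width
Area = 47 * 14
Area = 658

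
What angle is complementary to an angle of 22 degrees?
Complementary angles sum to 90 degrees.
Other angle = 90 - 22
Other angle = 68 degrees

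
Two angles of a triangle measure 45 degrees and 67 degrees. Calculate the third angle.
Sum of angles in a triangle = 180 degrees
Third angle = 180 - 45 - 67
Third angle = 68 degrees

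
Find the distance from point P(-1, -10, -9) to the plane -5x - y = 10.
d = |(-5)(-1) + (-1)(-10) + 0(-9) - (10)| / √((-5)² + (-1)² + 0²) = 5/√26 = 0.9806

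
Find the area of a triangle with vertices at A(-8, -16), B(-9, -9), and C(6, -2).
Using the coordinate formula: Area = (1/2)|x₁(y₂-y₃) + x₂(y₃-y₁) + x₃(y₁-y₂)|
Area = (1/2)|(-8)((-9)-(-2)) + (-9)((-2)-(-16)) + 6((-16)-(-9))|
Area = (1/2)|(-8)*(-7) + (-9)*14 + 6*(-7)|
Area = (1/2)|56 + (-126) + (-42)|
Area = (1/2)*112 = 56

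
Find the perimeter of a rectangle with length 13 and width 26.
Perimeter = 2 * (length + width)
Perimeter = 2 * (13 + 26)
Perimeter = 2 * 39
Perimeter = 78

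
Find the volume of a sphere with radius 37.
Volume = (4/3) * pi * r³
Volume = (4/3) * pi * 37³
Volume = (4/3) * pi * 50653
Volume = 212174.79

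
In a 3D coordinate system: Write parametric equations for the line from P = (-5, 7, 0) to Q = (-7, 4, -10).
Direction vector d = Q - P = (-2, -3, -10)
x = -5 - 2t, y = 7 - 3t, z = 0 - 10t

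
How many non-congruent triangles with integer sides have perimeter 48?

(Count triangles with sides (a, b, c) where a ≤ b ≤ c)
With a ≤ b ≤ c and a + b + c = 48, the triangle inequality a + b > c gives c < 48/2, so c ≤ 23.
Iterate a from 1 to ⌊p/3⌋ = 16; for each a, b ranges from a to ⌊(p−a)/2⌋ with c = p − a − b, keeping only c ≥ b.
Triples: (2, 23, 23), (3, 22, 23), (4, 21, 23), …
Count = 48 triangles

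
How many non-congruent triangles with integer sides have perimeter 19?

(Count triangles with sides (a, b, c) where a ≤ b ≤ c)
With a ≤ b ≤ c and a + b + c = 19, the triangle inequality a + b > c gives c < 19/2, so c ≤ 9.
Iterate a from 1 to ⌊p/3⌋ = 6; for each a, b ranges from a to ⌊(p−a)/2⌋ with c = p − a − b, keeping only c ≥ b.
Triples: (1, 9, 9), (2, 8, 9), (3, 7, 9), …
Count = 10 triangles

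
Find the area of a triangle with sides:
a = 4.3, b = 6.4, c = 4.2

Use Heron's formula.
s = (a+b+c)/2 = (4.3+6.4+4.2)/2 = 7.45
A = √(s(s-a)(s-b)(s-c)) = √(7.45·3.15·1.05·3.25)
A = √80.0828 = 8.949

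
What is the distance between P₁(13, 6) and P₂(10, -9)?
Using the distance formula: d = sqrt((x₂-x₁)² + (y₂-y₁)²)
dx = 10 - 13 = -3
dy = (-9) - 6 = -15
d = sqrt((-3)² + (-15)²) = sqrt(9 + 225) = sqrt(234) = 15.30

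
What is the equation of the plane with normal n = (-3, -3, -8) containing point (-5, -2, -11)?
d = n·P = (-3)(-5) + (-3)(-2) + (-8)(-11) = 109
Plane: -3x - 3y - 8z = 109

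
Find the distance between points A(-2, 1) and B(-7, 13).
Using the distance formula: d = sqrt((x₂-x₁)² + (y₂-y₁)²)
dx = (-7) - (-2) = -5
dy = 13 - 1 = 12
d = sqrt((-5)² + 12²) = sqrt(25 + 144) = sqrt(169) = 13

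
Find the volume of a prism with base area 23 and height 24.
Volume = base area * height
Volume = 23 * 24
Volume = 552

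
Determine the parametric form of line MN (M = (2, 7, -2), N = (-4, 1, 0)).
Direction vector d = N - M = (-6, -6, 2)
x = 2 - 6t, y = 7 - 6t, z = -2 + 2t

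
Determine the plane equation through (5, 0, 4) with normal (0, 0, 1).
d = n·P = (0)(5) + (0)(0) + (1)(4) = 4
Plane: z = 4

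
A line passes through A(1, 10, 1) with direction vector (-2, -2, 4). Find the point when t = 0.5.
P(0.5) = (1 + (-2)(0.5), 10 + (-2)(0.5), 1 + 4(0.5)) = (0, 9, 3)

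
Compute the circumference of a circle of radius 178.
Circumference = 2 * pi * r
Circumference = 2 * pi * 178
Circumference = 1118.41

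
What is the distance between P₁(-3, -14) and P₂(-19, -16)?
Using the distance formula: d = sqrt((x₂-x₁)² + (y₂-y₁)²)
dx = (-19) - (-3) = -16
dy = (-16) - (-14) = -2
d = sqrt((-16)² + (-2)²) = sqrt(256 + 4) = sqrt(260) = 16.12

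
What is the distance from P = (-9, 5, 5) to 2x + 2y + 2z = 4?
d = |2(-9) + 2(5) + 2(5) - (4)| / √(2² + 2² + 2²) = 2/√12 = 0.5774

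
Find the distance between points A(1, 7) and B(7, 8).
Using the distance formula: d = sqrt((x₂-x₁)² + (y₂-y₁)²)
dx = 7 - 1 = 6
dy = 8 - 7 = 1
d = sqrt(6² + 1²) = sqrt(36 + 1) = sqrt(37) = 6.08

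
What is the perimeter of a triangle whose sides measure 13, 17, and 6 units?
Perimeter = sum of all sides
Perimeter = 13 + 17 + 6
Perimeter = 36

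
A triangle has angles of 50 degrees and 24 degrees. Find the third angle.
Sum of angles in a triangle = 180 degrees
Third angle = 180 - 50 - 24
Third angle = 106 degrees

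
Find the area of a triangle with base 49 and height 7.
Area = (1/2) * base * height
Area = (1/2) * 49 * 7
Area = 171.50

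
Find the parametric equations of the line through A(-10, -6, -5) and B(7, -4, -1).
Direction vector d = B - A = (17, 2, 4)
x = -10 + 17t, y = -6 + 2t, z = -5 + 4t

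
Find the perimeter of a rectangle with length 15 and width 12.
Perimeter = 2 * (length + width)
Perimeter = 2 * (15 + 12)
Perimeter = 2 * 27
Perimeter = 54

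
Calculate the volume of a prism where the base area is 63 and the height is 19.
Volume = base area * height
Volume = 63 * 19
Volume = 1197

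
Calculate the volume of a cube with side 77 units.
Volume = s³
Volume = 77³
Volume = 456533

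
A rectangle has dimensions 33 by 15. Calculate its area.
Area = length * width
Area = 33 * 15
Area = 495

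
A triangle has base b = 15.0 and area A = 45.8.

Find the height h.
A = ½bh  →  h = 2A/b
h = 2·45.8/15.0 = 6.107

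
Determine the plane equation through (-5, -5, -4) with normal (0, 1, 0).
d = n·P = (0)(-5) + (1)(-5) + (0)(-4) = -5
Plane: y = -5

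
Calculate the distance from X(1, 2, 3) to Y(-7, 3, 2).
d = √[(-8)² + (1)² + (-1)²] = √66 = 8.124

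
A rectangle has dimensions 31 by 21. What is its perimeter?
Perimeter = 2 * (length + width)
Perimeter = 2 * (31 + 21)
Perimeter = 2 * 52
Perimeter = 104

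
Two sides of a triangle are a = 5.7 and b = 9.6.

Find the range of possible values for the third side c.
By the triangle inequality: |a - b| < c < a + b
|5.7 - 9.6| < c < 5.7 + 9.6
3.9 < c < 15.3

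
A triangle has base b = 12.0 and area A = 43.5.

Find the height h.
A = ½bh  →  h = 2A/b
h = 2·43.5/12.0 = 7.25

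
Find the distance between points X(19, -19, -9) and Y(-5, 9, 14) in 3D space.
d = √[(-24)² + (28)² + (23)²] = √1889 = 43.46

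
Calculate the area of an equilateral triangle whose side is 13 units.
Area = (sqrt(3)/4) * s²
Area = (sqrt(3)/4) * 13²
Area = (sqrt(3)/4) * 169
Area = 73.18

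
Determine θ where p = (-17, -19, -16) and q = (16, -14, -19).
p·q = 298, |p|² = 906, |q|² = 813
cos θ = 298/√736578 ≈ 0.3472
θ ≈ 69.68°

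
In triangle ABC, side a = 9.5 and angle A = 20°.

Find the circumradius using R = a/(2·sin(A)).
R = a/(2·sin(A)) = 9.5/(2·sin(20°))
R = 9.5/(2·0.342020) = 9.5/0.684040 = 13.89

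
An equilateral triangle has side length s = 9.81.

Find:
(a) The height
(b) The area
(a) Height h = s·√3/2 = 9.81·√3/2 = 8.496
(b) Area = (√3/4)·s² = (√3/4)·9.81² = (√3/4)·96.2361 = 41.67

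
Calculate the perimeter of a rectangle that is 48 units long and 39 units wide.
Perimeter = 2 * (length + width)
Perimeter = 2 * (48 + 39)
Perimeter = 2 * 87
Perimeter = 174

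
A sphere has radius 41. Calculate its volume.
Volume = (4/3) * pi * r³
Volume = (4/3) * pi * 41³
Volume = (4/3) * pi * 68921
Volume = 288695.61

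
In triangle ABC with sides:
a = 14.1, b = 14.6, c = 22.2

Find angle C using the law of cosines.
cos(C) = (a² + b² - c²)/(2ab)
cos(C) = (14.1² + 14.6² - 22.2²)/(2·14.1·14.6) = -80.87/411.72 = -0.196420
C = arccos(-0.196420) = 101.3°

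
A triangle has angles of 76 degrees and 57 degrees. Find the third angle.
Sum of angles in a triangle = 180 degrees
Third angle = 180 - 76 - 57
Third angle = 47 degrees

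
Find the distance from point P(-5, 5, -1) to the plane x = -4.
d = |1(-5) + 0(5) + 0(-1) - (-4)| / √(1² + 0² + 0²) = 1/√1 = 1.0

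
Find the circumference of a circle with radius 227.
Circumference = 2 * pi * r
Circumference = 2 * pi * 227
Circumference = 1426.28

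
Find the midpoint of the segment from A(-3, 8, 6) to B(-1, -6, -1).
Midpoint = ((-3-1)/2, (8-6)/2, (6-1)/2) = (-2, 1, 2.5)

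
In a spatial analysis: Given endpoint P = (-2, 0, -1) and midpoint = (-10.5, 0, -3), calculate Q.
Q = (2×(-10.5) - (-2), 2×0 - 0, 2×(-3) - (-1)) = (-19, 0, -5)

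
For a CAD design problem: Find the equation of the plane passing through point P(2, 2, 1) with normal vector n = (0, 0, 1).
d = n·P = (0)(2) + (0)(2) + (1)(1) = 1
Plane: z = 1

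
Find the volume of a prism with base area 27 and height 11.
Volume = base area * height
Volume = 27 * 11
Volume = 297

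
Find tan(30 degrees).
tan(30 degrees) = sqrt(3)/3
Decimal approximation: 0.5774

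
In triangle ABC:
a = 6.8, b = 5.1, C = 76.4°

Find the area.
Using A = ½ab·sin(C):
A = ½·6.8·5.1·sin(76.4°) = ½·34.68·0.971961 = 16.85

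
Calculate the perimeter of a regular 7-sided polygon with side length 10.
Perimeter = number of sides * side length
Perimeter = 7 * 10
Perimeter = 70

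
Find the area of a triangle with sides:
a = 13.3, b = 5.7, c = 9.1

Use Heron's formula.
s = (a+b+c)/2 = (13.3+5.7+9.1)/2 = 14.05
A = √(s(s-a)(s-b)(s-c)) = √(14.05·0.75·8.35·4.95)
A = √435.541 = 20.87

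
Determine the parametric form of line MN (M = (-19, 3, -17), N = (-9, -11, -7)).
Direction vector d = N - M = (10, -14, 10)
x = -19 + 10t, y = 3 - 14t, z = -17 + 10t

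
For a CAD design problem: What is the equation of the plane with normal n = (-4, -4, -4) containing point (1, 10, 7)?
d = n·P = (-4)(1) + (-4)(10) + (-4)(7) = -72
Plane: -4x - 4y - 4z = -72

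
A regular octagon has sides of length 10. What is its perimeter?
Perimeter = number of sides * side length
Perimeter = 8 * 10
Perimeter = 80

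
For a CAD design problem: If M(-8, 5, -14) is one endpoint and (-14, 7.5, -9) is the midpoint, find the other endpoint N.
N = (2×(-14) - (-8), 2×7.5 - 5, 2×(-9) - (-14)) = (-20, 10, -4)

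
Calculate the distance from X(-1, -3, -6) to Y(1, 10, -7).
d = √[(2)² + (13)² + (-1)²] = √174 = 13.19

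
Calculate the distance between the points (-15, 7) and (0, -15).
Using the distance formula: d = sqrt((x₂-x₁)² + (y₂-y₁)²)
dx = 0 - (-15) = 15
dy = (-15) - 7 = -22
d = sqrt(15² + (-22)²) = sqrt(225 + 484) = sqrt(709) = 26.63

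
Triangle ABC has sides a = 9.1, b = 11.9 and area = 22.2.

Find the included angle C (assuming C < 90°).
Area = ½ab·sin(C)  →  sin(C) = 2·Area/(ab)
sin(C) = 2·22.2/(9.1·11.9) = 0.410010
C = arcsin(0.410010) = 24.21°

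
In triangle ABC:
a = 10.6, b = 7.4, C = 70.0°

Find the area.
Using A = ½ab·sin(C):
A = ½·10.6·7.4·sin(70.0°) = ½·78.44·0.939693 = 36.85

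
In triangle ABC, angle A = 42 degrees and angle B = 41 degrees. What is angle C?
Sum of angles in a triangle = 180 degrees
Third angle = 180 - 42 - 41
Third angle = 97 degrees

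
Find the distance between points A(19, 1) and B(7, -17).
Using the distance formula: d = sqrt((x₂-x₁)² + (y₂-y₁)²)
dx = 7 - 19 = -12
dy = (-17) - 1 = -18
d = sqrt((-12)² + (-18)²) = sqrt(144 + 324) = sqrt(468) = 21.63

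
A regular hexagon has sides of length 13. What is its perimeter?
Perimeter = number of sides * side length
Perimeter = 6 * 13
Perimeter = 78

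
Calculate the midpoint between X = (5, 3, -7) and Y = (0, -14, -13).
Midpoint = ((5+0)/2, (3-14)/2, (-7-13)/2) = (2.5, -5.5, -10)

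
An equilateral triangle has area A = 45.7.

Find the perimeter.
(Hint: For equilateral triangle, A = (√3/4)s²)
A = (√3/4)s²  →  s² = 4A/√3 = 4·45.7/√3 = 105.54
s = 10.2732
Perimeter = 3s = 30.82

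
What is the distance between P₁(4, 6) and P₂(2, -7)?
Using the distance formula: d = sqrt((x₂-x₁)² + (y₂-y₁)²)
dx = 2 - 4 = -2
dy = (-7) - 6 = -13
d = sqrt((-2)² + (-13)²) = sqrt(4 + 169) = sqrt(173) = 13.15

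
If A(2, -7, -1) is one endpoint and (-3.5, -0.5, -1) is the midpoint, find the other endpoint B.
B = (2×(-3.5) - 2, 2×(-0.5) - (-7), 2×(-1) - (-1)) = (-9, 6, -1)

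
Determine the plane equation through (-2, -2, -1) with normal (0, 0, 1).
d = n·P = (0)(-2) + (0)(-2) + (1)(-1) = -1
Plane: z = -1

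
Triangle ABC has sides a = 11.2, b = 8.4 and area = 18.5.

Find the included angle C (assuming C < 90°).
Area = ½ab·sin(C)  →  sin(C) = 2·Area/(ab)
sin(C) = 2·18.5/(11.2·8.4) = 0.393282
C = arcsin(0.393282) = 23.16°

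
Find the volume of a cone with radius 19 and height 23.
Volume = (1/3) * pi * r² * h
Volume = (1/3) * pi * 19² * 23
Volume = (1/3) * pi * 361 * 23
Volume = (1/3) * pi * 8303
Volume = 8694.88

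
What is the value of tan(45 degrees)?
tan(45 degrees) = 1
Decimal approximation: 1.0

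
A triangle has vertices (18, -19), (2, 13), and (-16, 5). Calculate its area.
Using the coordinate formula: Area = (1/2)|x₁(y₂-y₃) + x₂(y₃-y₁) + x₃(y₁-y₂)|
Area = (1/2)|18(13-5) + 2(5-(-19)) + (-16)((-19)-13)|
Area = (1/2)|18*8 + 2*24 + (-16)*(-32)|
Area = (1/2)|144 + 48 + 512|
Area = (1/2)*704 = 352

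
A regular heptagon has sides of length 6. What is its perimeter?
Perimeter = number of sides * side length
Perimeter = 7 * 6
Perimeter = 42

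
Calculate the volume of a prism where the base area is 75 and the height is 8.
Volume = base area * height
Volume = 75 * 8
Volume = 600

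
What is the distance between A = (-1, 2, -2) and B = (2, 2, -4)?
d = √[(3)² + (0)² + (-2)²] = √13 = 3.606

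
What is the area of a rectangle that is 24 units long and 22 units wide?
Area = length * width
Area = 24 * 22
Area = 528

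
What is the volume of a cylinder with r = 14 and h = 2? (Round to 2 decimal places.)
Volume = pi * r² * h
Volume = pi * 14² * 2
Volume = pi * 196 * 2
Volume = pi * 392
Volume = 1231.50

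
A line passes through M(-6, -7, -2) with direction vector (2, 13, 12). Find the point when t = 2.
P(2) = (-6 + 2(2), -7 + 13(2), -2 + 12(2)) = (-2, 19, 22)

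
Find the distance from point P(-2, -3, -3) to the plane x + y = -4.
d = |1(-2) + 1(-3) + 0(-3) - (-4)| / √(1² + 1² + 0²) = 1/√2 = 0.7071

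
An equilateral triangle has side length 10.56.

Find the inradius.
For an equilateral triangle, r = s/(2√3) where s is the side.
r = 10.56/(2√3) = 10.56/3.464102 = 3.048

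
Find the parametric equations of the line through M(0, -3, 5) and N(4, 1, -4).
Direction vector d = N - M = (4, 4, -9)
x = 0 + 4t, y = -3 + 4t, z = 5 - 9t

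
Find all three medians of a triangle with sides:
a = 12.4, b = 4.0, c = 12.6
Using m_x = ½√(2y² + 2z² - x²):
m_a = ½√(2·4.0² + 2·12.6² - 12.4²) = ½√195.76 = 6.996
m_b = ½√(2·12.4² + 2·12.6² - 4.0²) = ½√609.04 = 12.34
m_c = ½√(2·12.4² + 2·4.0² - 12.6²) = ½√180.76 = 6.722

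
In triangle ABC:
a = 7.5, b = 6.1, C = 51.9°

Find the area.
Using A = ½ab·sin(C):
A = ½·7.5·6.1·sin(51.9°) = ½·45.75·0.786935 = 18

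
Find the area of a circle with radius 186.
Area = pi * r²
Area = pi * 186²
Area = pi * 34596
Area = 108686.54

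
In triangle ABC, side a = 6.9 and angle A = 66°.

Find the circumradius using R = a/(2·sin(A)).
R = a/(2·sin(A)) = 6.9/(2·sin(66°))
R = 6.9/(2·0.913545) = 6.9/1.827091 = 3.776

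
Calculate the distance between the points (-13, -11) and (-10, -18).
Using the distance formula: d = sqrt((x₂-x₁)² + (y₂-y₁)²)
dx = (-10) - (-13) = 3
dy = (-18) - (-11) = -7
d = sqrt(3² + (-7)²) = sqrt(9 + 49) = sqrt(58) = 7.62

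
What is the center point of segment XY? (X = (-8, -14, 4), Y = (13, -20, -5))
Midpoint = ((-8+13)/2, (-14-20)/2, (4-5)/2) = (2.5, -17, -0.5)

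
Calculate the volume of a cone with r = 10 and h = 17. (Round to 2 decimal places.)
Volume = (1/3) * pi * r² * h
Volume = (1/3) * pi * 10² * 17
Volume = (1/3) * pi * 100 * 17
Volume = (1/3) * pi * 1700
Volume = 1780.24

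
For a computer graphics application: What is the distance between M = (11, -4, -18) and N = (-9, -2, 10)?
d = √[(-20)² + (2)² + (28)²] = √1188 = 34.47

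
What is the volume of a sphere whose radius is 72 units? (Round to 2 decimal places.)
Volume = (4/3) * pi * r³
Volume = (4/3) * pi * 72³
Volume = (4/3) * pi * 373248
Volume = 1563457.57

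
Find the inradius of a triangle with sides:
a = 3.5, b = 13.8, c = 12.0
s = (a+b+c)/2 = (3.5+13.8+12.0)/2 = 14.65
Area = √(s(s-a)(s-b)(s-c)) = √(14.65·11.15·0.85·2.65) = 19.1818
r = Area/s = 19.1818/14.65 = 1.309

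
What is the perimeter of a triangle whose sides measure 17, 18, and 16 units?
Perimeter = sum of all sides
Perimeter = 17 + 18 + 16
Perimeter = 51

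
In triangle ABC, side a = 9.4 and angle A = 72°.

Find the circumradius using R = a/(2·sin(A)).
R = a/(2·sin(A)) = 9.4/(2·sin(72°))
R = 9.4/(2·0.951057) = 9.4/1.902113 = 4.942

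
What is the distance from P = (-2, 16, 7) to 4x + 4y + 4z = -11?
d = |4(-2) + 4(16) + 4(7) - (-11)| / √(4² + 4² + 4²) = 95/√48 = 13.71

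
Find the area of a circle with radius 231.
Area = pi * r²
Area = pi * 231²
Area = pi * 53361
Area = 167638.53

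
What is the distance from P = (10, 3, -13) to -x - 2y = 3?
d = |(-1)(10) + (-2)(3) + 0(-13) - (3)| / √((-1)² + (-2)² + 0²) = 19/√5 = 8.497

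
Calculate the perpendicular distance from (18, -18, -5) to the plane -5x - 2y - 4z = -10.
d = |(-5)(18) + (-2)(-18) + (-4)(-5) - (-10)| / √((-5)² + (-2)² + (-4)²) = 24/√45 = 3.578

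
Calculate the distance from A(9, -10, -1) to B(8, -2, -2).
d = √[(-1)² + (8)² + (-1)²] = √66 = 8.124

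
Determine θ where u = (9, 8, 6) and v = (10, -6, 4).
u·v = 66, |u|² = 181, |v|² = 152
cos θ = 66/√27512 ≈ 0.3979
θ ≈ 66.55°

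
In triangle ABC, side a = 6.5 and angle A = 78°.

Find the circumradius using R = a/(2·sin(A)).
R = a/(2·sin(A)) = 6.5/(2·sin(78°))
R = 6.5/(2·0.978148) = 6.5/1.956295 = 3.323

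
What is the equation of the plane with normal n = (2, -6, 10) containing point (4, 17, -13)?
d = n·P = (2)(4) + (-6)(17) + (10)(-13) = -224
Plane: 2x - 6y + 10z = -224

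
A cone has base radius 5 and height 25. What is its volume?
Volume = (1/3) * pi * r² * h
Volume = (1/3) * pi * 5² * 25
Volume = (1/3) * pi * 25 * 25
Volume = (1/3) * pi * 625
Volume = 654.50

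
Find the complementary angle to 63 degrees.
Complementary angles sum to 90 degrees.
Other angle = 90 - 63
Other angle = 27 degrees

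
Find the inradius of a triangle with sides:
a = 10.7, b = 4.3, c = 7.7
s = (a+b+c)/2 = (10.7+4.3+7.7)/2 = 11.35
Area = √(s(s-a)(s-b)(s-c)) = √(11.35·0.65·7.05·3.65) = 13.7783
r = Area/s = 13.7783/11.35 = 1.214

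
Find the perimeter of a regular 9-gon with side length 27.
Perimeter = number of sides * side length
Perimeter = 9 * 27
Perimeter = 243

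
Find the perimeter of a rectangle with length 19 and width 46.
Perimeter = 2 * (length + width)
Perimeter = 2 * (19 + 46)
Perimeter = 2 * 65
Perimeter = 130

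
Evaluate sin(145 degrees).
sin(145 degrees) = 0.5736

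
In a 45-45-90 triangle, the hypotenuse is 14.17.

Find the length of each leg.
In a 45-45-90 triangle, hypotenuse = leg·√2  →  leg = hypotenuse/√2
leg = 14.17/√2 = 10.02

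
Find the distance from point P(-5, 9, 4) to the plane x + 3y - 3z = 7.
d = |1(-5) + 3(9) + (-3)(4) - (7)| / √(1² + 3² + (-3)²) = 3/√19 = 0.6882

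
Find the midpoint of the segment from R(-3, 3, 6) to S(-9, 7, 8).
Midpoint = ((-3-9)/2, (3+7)/2, (6+8)/2) = (-6, 5, 7)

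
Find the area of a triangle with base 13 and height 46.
Area = (1/2) * base * height
Area = (1/2) * 13 * 46
Area = 299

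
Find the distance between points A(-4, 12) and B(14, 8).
Using the distance formula: d = sqrt((x₂-x₁)² + (y₂-y₁)²)
dx = 14 - (-4) = 18
dy = 8 - 12 = -4
d = sqrt(18² + (-4)²) = sqrt(324 + 16) = sqrt(340) = 18.44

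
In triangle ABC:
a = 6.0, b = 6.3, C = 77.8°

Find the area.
Using A = ½ab·sin(C):
A = ½·6.0·6.3·sin(77.8°) = ½·37.8·0.977416 = 18.47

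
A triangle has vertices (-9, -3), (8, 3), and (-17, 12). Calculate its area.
Using the coordinate formula: Area = (1/2)|x₁(y₂-y₃) + x₂(y₃-y₁) + x₃(y₁-y₂)|
Area = (1/2)|(-9)(3-12) + 8(12-(-3)) + (-17)((-3)-3)|
Area = (1/2)|(-9)*(-9) + 8*15 + (-17)*(-6)|
Area = (1/2)|81 + 120 + 102|
Area = (1/2)*303 = 151.50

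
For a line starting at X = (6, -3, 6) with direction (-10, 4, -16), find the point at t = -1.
P(-1) = (6 + (-10)(-1), -3 + 4(-1), 6 + (-16)(-1)) = (16, -7, 22)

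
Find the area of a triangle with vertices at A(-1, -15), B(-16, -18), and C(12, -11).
Using the coordinate formula: Area = (1/2)|x₁(y₂-y₃) + x₂(y₃-y₁) + x₃(y₁-y₂)|
Area = (1/2)|(-1)((-18)-(-11)) + (-16)((-11)-(-15)) + 12((-15)-(-18))|
Area = (1/2)|(-1)*(-7) + (-16)*4 + 12*3|
Area = (1/2)|7 + (-64) + 36|
Area = (1/2)*21 = 10.50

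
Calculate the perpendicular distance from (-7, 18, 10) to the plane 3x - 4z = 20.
d = |3(-7) + 0(18) + (-4)(10) - (20)| / √(3² + 0² + (-4)²) = 81/√25 = 16.2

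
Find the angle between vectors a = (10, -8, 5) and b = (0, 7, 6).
a·b = -26, |a|² = 189, |b|² = 85
cos θ = -26/√16065 ≈ -0.2051
θ ≈ 101.8°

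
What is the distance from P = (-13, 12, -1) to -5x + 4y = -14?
d = |(-5)(-13) + 4(12) + 0(-1) - (-14)| / √((-5)² + 4² + 0²) = 127/√41 = 19.83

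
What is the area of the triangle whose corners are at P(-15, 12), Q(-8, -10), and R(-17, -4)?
Using the coordinate formula: Area = (1/2)|x₁(y₂-y₃) + x₂(y₃-y₁) + x₃(y₁-y₂)|
Area = (1/2)|(-15)((-10)-(-4)) + (-8)((-4)-12) + (-17)(12-(-10))|
Area = (1/2)|(-15)*(-6) + (-8)*(-16) + (-17)*22|
Area = (1/2)|90 + 128 + (-374)|
Area = (1/2)*156 = 78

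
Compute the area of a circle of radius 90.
Area = pi * r²
Area = pi * 90²
Area = pi * 8100
Area = 25446.90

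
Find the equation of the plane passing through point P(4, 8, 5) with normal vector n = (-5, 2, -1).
d = n·P = (-5)(4) + (2)(8) + (-1)(5) = -9
Plane: -5x + 2y - z = -9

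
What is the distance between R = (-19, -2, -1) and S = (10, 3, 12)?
d = √[(29)² + (5)² + (13)²] = √1035 = 32.17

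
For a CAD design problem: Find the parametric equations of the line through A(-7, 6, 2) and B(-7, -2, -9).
Direction vector d = B - A = (0, -8, -11)
x = -7, y = 6 - 8t, z = 2 - 11t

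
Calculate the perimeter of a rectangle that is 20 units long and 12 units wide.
Perimeter = 2 * (length + width)
Perimeter = 2 * (20 + 12)
Perimeter = 2 * 32
Perimeter = 64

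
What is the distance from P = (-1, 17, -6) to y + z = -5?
d = |0(-1) + 1(17) + 1(-6) - (-5)| / √(0² + 1² + 1²) = 16/√2 = 11.31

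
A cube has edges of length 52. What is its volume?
Volume = s³
Volume = 52³
Volume = 140608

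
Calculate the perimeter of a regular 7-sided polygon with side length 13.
Perimeter = number of sides * side length
Perimeter = 7 * 13
Perimeter = 91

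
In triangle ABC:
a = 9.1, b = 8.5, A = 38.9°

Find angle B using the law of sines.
sin(B)/b = sin(A)/a
sin(B) = b·sin(A)/a = 8.5·sin(38.9°)/9.1 = 0.586559
B = arcsin(0.586559) = 35.91°  (b ≤ a, so B ≤ A and the acute solution is unique)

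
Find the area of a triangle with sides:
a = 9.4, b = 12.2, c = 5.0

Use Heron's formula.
s = (a+b+c)/2 = (9.4+12.2+5.0)/2 = 13.3
A = √(s(s-a)(s-b)(s-c)) = √(13.3·3.9·1.1·8.3)
A = √473.573 = 21.76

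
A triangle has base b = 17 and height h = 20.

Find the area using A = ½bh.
A = ½·17·20 = 170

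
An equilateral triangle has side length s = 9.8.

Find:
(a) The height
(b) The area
(a) Height h = s·√3/2 = 9.8·√3/2 = 8.487
(b) Area = (√3/4)·s² = (√3/4)·9.8² = (√3/4)·96.04 = 41.59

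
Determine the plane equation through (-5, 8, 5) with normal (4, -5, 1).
d = n·P = (4)(-5) + (-5)(8) + (1)(5) = -55
Plane: 4x - 5y + z = -55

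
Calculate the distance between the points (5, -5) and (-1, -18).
Using the distance formula: d = sqrt((x₂-x₁)² + (y₂-y₁)²)
dx = (-1) - 5 = -6
dy = (-18) - (-5) = -13
d = sqrt((-6)² + (-13)²) = sqrt(36 + 169) = sqrt(205) = 14.32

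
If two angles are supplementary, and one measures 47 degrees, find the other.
Supplementary angles sum to 180 degrees.
Other angle = 180 - 47
Other angle = 133 degrees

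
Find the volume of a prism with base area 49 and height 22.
Volume = base area * height
Volume = 49 * 22
Volume = 1078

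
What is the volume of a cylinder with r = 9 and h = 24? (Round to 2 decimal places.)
Volume = pi * r² * h
Volume = pi * 9² * 24
Volume = pi * 81 * 24
Volume = pi * 1944
Volume = 6107.26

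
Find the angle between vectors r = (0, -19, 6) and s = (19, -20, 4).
r·s = 404, |r|² = 397, |s|² = 777
cos θ = 404/√308469 ≈ 0.7274
θ ≈ 43.33°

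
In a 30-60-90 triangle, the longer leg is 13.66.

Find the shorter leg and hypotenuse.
In a 30-60-90 triangle, sides are in ratio 1 : √3 : 2.
Long leg = short leg·√3  →  short leg = 13.66/√3 = 7.887
Hypotenuse = 2·(short leg) = 2·13.66/√3 = 15.77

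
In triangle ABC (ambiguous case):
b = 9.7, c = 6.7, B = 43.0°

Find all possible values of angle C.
sin(C)/c = sin(B)/b  →  sin(C) = c·sin(B)/b = 6.7·sin(43.0°)/9.7 = 0.471071
C₁ = arcsin(0.471071) = 28.1°,  C₂ = 180° - C₁ = 151.9°
Check C₂: A = 180° - 43.0° - 151.9° = -14.9° ≤ 0, rejected
C = 28.1° (one solution)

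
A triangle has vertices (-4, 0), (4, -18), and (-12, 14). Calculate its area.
Using the coordinate formula: Area = (1/2)|x₁(y₂-y₃) + x₂(y₃-y₁) + x₃(y₁-y₂)|
Area = (1/2)|(-4)((-18)-14) + 4(14-0) + (-12)(0-(-18))|
Area = (1/2)|(-4)*(-32) + 4*14 + (-12)*18|
Area = (1/2)|128 + 56 + (-216)|
Area = (1/2)*32 = 16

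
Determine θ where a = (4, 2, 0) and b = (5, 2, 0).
a·b = 24, |a|² = 20, |b|² = 29
cos θ = 24/√580 ≈ 0.9965
θ ≈ 4.764°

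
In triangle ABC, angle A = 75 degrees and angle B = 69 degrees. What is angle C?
Sum of angles in a triangle = 180 degrees
Third angle = 180 - 75 - 69
Third angle = 36 degrees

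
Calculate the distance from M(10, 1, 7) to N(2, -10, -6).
d = √[(-8)² + (-11)² + (-13)²] = √354 = 18.81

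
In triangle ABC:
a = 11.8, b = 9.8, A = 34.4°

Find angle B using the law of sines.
sin(B)/b = sin(A)/a
sin(B) = b·sin(A)/a = 9.8·sin(34.4°)/11.8 = 0.469210
B = arcsin(0.469210) = 27.98°  (b ≤ a, so B ≤ A and the acute solution is unique)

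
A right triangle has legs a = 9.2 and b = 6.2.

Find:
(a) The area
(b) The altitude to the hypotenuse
(a) Area = ½ab = ½·9.2·6.2 = 28.52
(b) Hypotenuse c = √(9.2² + 6.2²) = √123.08 = 11.0941
    Area = ½·c·h_c  →  h_c = 2·Area/c = 2·28.52/11.0941 = 5.141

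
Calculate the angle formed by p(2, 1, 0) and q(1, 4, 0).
p·q = 6, |p|² = 5, |q|² = 17
cos θ = 6/√85 ≈ 0.6508
θ ≈ 49.4°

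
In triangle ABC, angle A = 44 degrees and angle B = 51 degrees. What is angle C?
Sum of angles in a triangle = 180 degrees
Third angle = 180 - 44 - 51
Third angle = 85 degrees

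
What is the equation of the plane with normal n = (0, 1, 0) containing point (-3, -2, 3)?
d = n·P = (0)(-3) + (1)(-2) + (0)(3) = -2
Plane: y = -2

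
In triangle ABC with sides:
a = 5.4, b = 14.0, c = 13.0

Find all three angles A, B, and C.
By the law of cosines:
cos(A) = (b² + c² - a²)/(2bc) = 0.922637  →  A = 22.69°
cos(B) = (a² + c² - b²)/(2ac) = 0.015385  →  B = 89.12°
cos(C) = (a² + b² - c²)/(2ab) = 0.371429  →  C = 68.2°
Check: A + B + C = 180.0° ✓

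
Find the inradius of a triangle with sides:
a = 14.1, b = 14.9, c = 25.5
s = (a+b+c)/2 = (14.1+14.9+25.5)/2 = 27.25
Area = √(s(s-a)(s-b)(s-c)) = √(27.25·13.15·12.35·1.75) = 88.0032
r = Area/s = 88.0032/27.25 = 3.229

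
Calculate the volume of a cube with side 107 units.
Volume = s³
Volume = 107³
Volume = 1225043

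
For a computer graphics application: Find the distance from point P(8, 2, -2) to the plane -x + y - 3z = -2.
d = |(-1)(8) + 1(2) + (-3)(-2) - (-2)| / √((-1)² + 1² + (-3)²) = 2/√11 = 0.603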